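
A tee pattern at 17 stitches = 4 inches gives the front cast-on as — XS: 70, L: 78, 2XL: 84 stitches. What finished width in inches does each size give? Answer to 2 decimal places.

17/4 = 4.25 sts per in.
XS: 70 / 4.25 = 16.471 → 16.47 in.
L: 78 / 4.25 = 18.353 → 18.35 in.
2XL: 84 / 4.25 = 19.765 → 19.76 in.

XS 16.47 inches; L 18.35 inches; 2XL 19.76 inches.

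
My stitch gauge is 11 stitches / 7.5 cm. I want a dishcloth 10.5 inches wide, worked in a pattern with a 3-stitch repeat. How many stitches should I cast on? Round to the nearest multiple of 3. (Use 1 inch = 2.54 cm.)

10.5 in = 10.5 × 2.54 = 26.67 cm.
11 / 7.5 = 1.467 sts/cm.
26.67 × 1.467 = 39.12 sts.
→ 39.

CO 39 sts.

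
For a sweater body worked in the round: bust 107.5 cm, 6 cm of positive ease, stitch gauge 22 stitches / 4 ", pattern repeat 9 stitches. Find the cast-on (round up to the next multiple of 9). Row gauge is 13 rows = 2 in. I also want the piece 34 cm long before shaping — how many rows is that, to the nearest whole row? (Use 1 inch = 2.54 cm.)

Finished = 107.5 + 6 = 113.5 cm.
113.5 cm × 1/2.54 = 44.69 inches.
22/4 = 5.5 sts per in; 44.69 × 5.5 = 245.77 sts.
Next multiple of 9 → 252.
34 cm = 13.39 inches; × 6.5 = 87.01 → 87 rows.

Cast on 252 stitches; work 87 rows.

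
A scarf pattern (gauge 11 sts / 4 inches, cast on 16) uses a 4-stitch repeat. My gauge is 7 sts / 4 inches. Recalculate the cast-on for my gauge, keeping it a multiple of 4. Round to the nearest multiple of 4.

12 stitches.

16 × 7 / 11 = 10.18.
Nearest multiple of 4: 12.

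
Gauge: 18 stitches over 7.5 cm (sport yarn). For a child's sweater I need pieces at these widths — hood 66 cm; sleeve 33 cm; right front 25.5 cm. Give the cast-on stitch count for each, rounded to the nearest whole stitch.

hood 158; sleeve 79; right front 61.

Rate = 18/7.5 = 2.4 sts per cm.
hood: 66 × 2.4 = 158.40 → 158.
sleeve: 33 × 2.4 = 79.20 → 79.
right front: 25.5 × 2.4 = 61.20 → 61.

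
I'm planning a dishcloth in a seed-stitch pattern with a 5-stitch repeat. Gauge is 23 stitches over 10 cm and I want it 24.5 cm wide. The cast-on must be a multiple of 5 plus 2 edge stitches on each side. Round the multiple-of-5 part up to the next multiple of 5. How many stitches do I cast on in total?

23 / 10 = 2.3 sts per cm.
24.5 × 2.3 = 56.35 sts.
Less 4 edge sts → 52.35 for the repeat.
Next multiple of 5: 55.
Add back 4 edge sts → 59.

CO 59 sts.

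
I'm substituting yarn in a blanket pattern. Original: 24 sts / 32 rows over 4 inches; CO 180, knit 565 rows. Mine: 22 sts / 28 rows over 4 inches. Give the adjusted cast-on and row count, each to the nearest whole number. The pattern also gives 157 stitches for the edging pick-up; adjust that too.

Stitches: 180 × 22/24 = 165.00 → 165.
Rows: 565 × 28/32 = 494.38 → 494.
edging pick-up: 157 × 22/24 = 143.92 → 144.

Cast on 165 stitches; work 494 rows; edging pick-up 144 stitches.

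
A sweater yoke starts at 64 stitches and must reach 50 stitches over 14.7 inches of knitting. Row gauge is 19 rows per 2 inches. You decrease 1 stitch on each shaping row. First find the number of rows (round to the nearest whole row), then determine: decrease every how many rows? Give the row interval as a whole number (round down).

Rows = 14.7 × 9.5 = 139.7 → 140 rows.
Stitches to remove: 14 → 14 shaping rows (at 1 st each).
140 / 14 = 10.00 → every 10 rows.

Decrease every 10th row.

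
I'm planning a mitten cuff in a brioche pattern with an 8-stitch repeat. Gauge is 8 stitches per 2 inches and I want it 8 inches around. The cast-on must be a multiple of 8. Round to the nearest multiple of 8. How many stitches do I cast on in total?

CO 32 sts.

8 / 2 = 4 sts per inch.
8 × 4 = 32.00 sts.
Nearest multiple of 8: 32.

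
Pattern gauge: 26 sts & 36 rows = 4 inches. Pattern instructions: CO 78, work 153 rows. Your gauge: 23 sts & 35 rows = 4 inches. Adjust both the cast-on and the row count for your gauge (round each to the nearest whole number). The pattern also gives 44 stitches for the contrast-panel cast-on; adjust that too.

Cast on 69 stitches; work 149 rows; contrast-panel cast-on 39 stitches.

Stitches: 78 × 23/26 = 69.00 → 69.
Rows: 153 × 35/36 = 148.75 → 149.
contrast-panel cast-on: 44 × 23/26 = 38.92 → 39.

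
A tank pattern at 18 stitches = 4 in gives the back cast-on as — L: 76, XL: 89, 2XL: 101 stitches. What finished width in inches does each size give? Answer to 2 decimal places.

18/4 = 4.5 sts per in.
L: 76 / 4.5 = 16.889 → 16.89 in.
XL: 89 / 4.5 = 19.778 → 19.78 in.
2XL: 101 / 4.5 = 22.444 → 22.44 in.

L 16.89 inches; XL 19.78 inches; 2XL 22.44 inches.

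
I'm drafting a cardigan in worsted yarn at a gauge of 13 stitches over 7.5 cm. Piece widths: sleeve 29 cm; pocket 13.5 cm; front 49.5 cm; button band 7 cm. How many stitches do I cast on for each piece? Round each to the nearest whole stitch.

sleeve 50; pocket 23; front 86; button band 12.

Rate = 13/7.5 = 1.733 sts per cm.
sleeve: 29 × 1.733 = 50.27 → 50.
pocket: 13.5 × 1.733 = 23.40 → 23.
front: 49.5 × 1.733 = 85.80 → 86.
button band: 7 × 1.733 = 12.13 → 12.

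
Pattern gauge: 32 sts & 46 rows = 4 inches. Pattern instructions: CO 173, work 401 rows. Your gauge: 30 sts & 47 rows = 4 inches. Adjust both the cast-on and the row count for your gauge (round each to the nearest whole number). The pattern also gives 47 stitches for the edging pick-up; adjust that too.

Cast on 162 stitches; work 410 rows; edging pick-up 44 stitches.

Stitches: 173 × 30/32 = 162.19 → 162.
Rows: 401 × 47/46 = 409.72 → 410.
edging pick-up: 47 × 30/32 = 44.06 → 44.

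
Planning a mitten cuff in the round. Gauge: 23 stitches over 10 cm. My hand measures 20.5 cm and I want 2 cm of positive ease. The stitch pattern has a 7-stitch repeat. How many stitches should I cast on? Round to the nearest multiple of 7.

Cast on 49 stitches.

Finished = 20.5 + 2 = 22.5 cm.
23 / 10 = 2.3 sts/cm.
22.5 × 2.3 = 51.75 sts.
Nearest multiple of 7: 49.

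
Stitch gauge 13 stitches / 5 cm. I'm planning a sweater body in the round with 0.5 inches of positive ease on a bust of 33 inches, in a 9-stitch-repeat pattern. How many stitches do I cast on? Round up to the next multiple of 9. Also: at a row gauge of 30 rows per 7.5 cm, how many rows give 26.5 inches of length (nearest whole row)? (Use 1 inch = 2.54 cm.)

Cast on 225 stitches; work 269 rows.

Finished = 33 + 0.5 = 33.5 inches.
33.5 inches × 2.54 = 85.09 cm.
13/5 = 2.6 sts per cm; 85.09 × 2.6 = 221.23 sts.
Next multiple of 9 → 225.
26.5 inches = 67.31 cm; × 4 = 269.24 → 269 rows.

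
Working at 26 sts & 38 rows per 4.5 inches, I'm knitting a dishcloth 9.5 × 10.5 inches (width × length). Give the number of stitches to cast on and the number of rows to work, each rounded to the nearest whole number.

Stitch gauge = 26/4.5 = 5.778 sts/in; 9.5 × 5.778 = 54.89 → 55 sts.
Row gauge = 38/4.5 = 8.444 rows/in; 10.5 × 8.444 = 88.67 → 89 rows.

Cast on 55 stitches and work 89 rows.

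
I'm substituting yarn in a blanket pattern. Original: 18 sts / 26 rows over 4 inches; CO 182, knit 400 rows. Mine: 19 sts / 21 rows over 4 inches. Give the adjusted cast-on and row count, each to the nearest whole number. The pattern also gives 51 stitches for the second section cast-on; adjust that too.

Stitches: 182 × 19/18 = 192.11 → 192.
Rows: 400 × 21/26 = 323.08 → 323.
second section cast-on: 51 × 19/18 = 53.83 → 54.

Cast on 192 stitches; work 323 rows; second section cast-on 54 stitches.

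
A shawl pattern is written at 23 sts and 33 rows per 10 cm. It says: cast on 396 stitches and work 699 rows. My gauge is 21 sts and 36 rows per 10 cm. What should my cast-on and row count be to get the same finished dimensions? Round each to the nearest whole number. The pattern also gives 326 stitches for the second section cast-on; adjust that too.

Cast on 362 stitches; work 763 rows; second section cast-on 298 stitches.

Stitches: 396 × 21/23 = 361.57 → 362.
Rows: 699 × 36/33 = 762.55 → 763.
second section cast-on: 326 × 21/23 = 297.65 → 298.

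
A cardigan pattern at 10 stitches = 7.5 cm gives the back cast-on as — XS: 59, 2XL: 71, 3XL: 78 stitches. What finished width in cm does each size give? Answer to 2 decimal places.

10/7.5 = 1.333 sts per cm.
XS: 59 / 1.333 = 44.250 → 44.25 cm.
2XL: 71 / 1.333 = 53.250 → 53.25 cm.
3XL: 78 / 1.333 = 58.500 → 58.50 cm.

XS 44.25 cm; 2XL 53.25 cm; 3XL 58.50 cm.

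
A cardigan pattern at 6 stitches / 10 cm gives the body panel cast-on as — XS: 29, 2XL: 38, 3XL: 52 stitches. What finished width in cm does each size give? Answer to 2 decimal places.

XS 48.33 cm; 2XL 63.33 cm; 3XL 86.67 cm.

6/10 = 0.6 sts per cm.
XS: 29 / 0.6 = 48.333 → 48.33 cm.
2XL: 38 / 0.6 = 63.333 → 63.33 cm.
3XL: 52 / 0.6 = 86.667 → 86.67 cm.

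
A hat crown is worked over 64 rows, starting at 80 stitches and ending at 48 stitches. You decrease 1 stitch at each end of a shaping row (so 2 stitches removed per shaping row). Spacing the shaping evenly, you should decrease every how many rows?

Decrease every 4th row.

Stitches to remove: |48 − 80| = 32.
Shaping rows needed: 32 / 2 = 16.
64 rows / 16 = every 4 rows.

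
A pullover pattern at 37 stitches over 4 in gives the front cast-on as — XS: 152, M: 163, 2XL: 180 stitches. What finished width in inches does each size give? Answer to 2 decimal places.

XS 16.43 inches; M 17.62 inches; 2XL 19.46 inches.

37/4 = 9.25 sts per in.
XS: 152 / 9.25 = 16.432 → 16.43 in.
M: 163 / 9.25 = 17.622 → 17.62 in.
2XL: 180 / 9.25 = 19.459 → 19.46 in.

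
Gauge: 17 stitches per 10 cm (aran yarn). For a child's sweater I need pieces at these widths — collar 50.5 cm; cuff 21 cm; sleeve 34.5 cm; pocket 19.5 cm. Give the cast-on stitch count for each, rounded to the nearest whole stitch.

Rate = 17/10 = 1.7 sts per cm.
collar: 50.5 × 1.7 = 85.85 → 86.
cuff: 21 × 1.7 = 35.70 → 36.
sleeve: 34.5 × 1.7 = 58.65 → 59.
pocket: 19.5 × 1.7 = 33.15 → 33.

collar 86; cuff 36; sleeve 59; pocket 33.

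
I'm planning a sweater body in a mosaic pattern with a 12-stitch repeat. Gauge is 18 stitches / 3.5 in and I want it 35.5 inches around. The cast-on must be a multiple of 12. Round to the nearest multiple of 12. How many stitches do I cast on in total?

Cast on 180 stitches.

18 / 3.5 = 5.143 sts per inch.
35.5 × 5.143 = 182.57 sts.
Nearest multiple of 12: 180.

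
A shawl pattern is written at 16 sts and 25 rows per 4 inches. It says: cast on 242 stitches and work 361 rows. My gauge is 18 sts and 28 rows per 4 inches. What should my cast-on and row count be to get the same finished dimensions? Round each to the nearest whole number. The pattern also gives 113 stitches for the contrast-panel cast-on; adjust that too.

Stitches: 242 × 18/16 = 272.25 → 272.
Rows: 361 × 28/25 = 404.32 → 404.
contrast-panel cast-on: 113 × 18/16 = 127.12 → 127.

Cast on 272 stitches; work 404 rows; contrast-panel cast-on 127 stitches.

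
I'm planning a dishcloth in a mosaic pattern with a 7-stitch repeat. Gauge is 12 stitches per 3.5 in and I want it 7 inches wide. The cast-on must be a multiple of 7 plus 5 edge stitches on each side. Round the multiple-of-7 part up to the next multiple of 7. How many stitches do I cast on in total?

24 stitches.

12 / 3.5 = 3.429 sts per inch.
7 × 3.429 = 24.00 sts.
Less 10 edge sts → 14.00 for the repeat.
Next multiple of 7: 14.
Add back 10 edge sts → 24.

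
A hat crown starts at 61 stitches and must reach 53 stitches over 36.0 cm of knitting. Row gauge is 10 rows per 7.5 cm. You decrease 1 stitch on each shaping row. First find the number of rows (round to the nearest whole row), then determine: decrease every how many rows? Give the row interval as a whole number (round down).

Rows = 36.0 × 1.333 = 48.0 → 48 rows.
Stitches to remove: 8 → 8 shaping rows (at 1 st each).
48 / 8 = 6.00 → every 6 rows.

Decrease every 6th row.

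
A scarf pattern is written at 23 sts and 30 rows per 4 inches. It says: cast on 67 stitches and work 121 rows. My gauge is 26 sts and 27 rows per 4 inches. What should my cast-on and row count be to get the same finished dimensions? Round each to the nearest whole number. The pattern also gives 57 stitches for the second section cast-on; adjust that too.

Cast on 76 stitches; work 109 rows; second section cast-on 64 stitches.

Stitches: 67 × 26/23 = 75.74 → 76.
Rows: 121 × 27/30 = 108.90 → 109.
second section cast-on: 57 × 26/23 = 64.43 → 64.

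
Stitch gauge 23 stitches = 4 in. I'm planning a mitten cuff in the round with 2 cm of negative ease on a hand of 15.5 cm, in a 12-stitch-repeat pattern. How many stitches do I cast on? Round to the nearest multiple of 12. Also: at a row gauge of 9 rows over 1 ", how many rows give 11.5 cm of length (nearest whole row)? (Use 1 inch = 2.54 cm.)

Finished = 15.5 − 2 = 13.5 cm.
13.5 cm × 1/2.54 = 5.31 inches.
23/4 = 5.75 sts per in; 5.31 × 5.75 = 30.56 sts.
Nearest multiple of 12 → 36.
11.5 cm = 4.53 inches; × 9 = 40.75 → 41 rows.

Cast on 36 stitches; work 41 rows.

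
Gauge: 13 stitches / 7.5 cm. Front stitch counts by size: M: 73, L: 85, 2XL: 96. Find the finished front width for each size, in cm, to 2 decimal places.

13/7.5 = 1.733 sts per cm.
M: 73 / 1.733 = 42.115 → 42.12 cm.
L: 85 / 1.733 = 49.038 → 49.04 cm.
2XL: 96 / 1.733 = 55.385 → 55.38 cm.

M 42.12 cm; L 49.04 cm; 2XL 55.38 cm.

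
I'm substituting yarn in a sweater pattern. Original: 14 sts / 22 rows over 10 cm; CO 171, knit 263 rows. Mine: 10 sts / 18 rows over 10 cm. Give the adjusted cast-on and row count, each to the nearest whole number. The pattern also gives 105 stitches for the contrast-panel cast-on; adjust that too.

Stitches: 171 × 10/14 = 122.14 → 122.
Rows: 263 × 18/22 = 215.18 → 215.
contrast-panel cast-on: 105 × 10/14 = 75.00 → 75.

Cast on 122 stitches; work 215 rows; contrast-panel cast-on 75 stitches.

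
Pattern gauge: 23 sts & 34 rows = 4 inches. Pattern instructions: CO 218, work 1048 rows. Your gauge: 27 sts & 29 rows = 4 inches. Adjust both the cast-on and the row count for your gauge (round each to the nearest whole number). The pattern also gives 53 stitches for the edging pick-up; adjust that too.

Stitches: 218 × 27/23 = 255.91 → 256.
Rows: 1048 × 29/34 = 893.88 → 894.
edging pick-up: 53 × 27/23 = 62.22 → 62.

Cast on 256 stitches; work 894 rows; edging pick-up 62 stitches.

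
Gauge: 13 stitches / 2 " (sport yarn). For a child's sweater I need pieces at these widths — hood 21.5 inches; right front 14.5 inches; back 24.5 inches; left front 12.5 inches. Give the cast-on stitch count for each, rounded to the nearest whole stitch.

Rate = 13/2 = 6.5 sts per in.
hood: 21.5 × 6.5 = 139.75 → 140.
right front: 14.5 × 6.5 = 94.25 → 94.
back: 24.5 × 6.5 = 159.25 → 159.
left front: 12.5 × 6.5 = 81.25 → 81.

hood 140; right front 94; back 159; left front 81.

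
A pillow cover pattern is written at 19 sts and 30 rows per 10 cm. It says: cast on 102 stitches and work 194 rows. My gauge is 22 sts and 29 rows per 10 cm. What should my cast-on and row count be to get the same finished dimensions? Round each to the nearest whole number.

Cast on 118 stitches; work 188 rows.

Stitches: 102 × 22/19 = 118.11 → 118.
Rows: 194 × 29/30 = 187.53 → 188.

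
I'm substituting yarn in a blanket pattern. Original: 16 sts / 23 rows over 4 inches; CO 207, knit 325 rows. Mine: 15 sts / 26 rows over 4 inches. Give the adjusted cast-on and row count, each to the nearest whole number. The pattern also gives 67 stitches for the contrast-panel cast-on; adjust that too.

Cast on 194 stitches; work 367 rows; contrast-panel cast-on 63 stitches.

Stitches: 207 × 15/16 = 194.06 → 194.
Rows: 325 × 26/23 = 367.39 → 367.
contrast-panel cast-on: 67 × 15/16 = 62.81 → 63.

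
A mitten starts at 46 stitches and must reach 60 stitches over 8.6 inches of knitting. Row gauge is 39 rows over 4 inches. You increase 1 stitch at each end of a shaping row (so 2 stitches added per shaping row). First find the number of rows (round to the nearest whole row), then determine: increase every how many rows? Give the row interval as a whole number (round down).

Rows = 8.6 × 9.75 = 83.8 → 84 rows.
Stitches to add: 14 → 7 shaping rows (at 2 st each).
84 / 7 = 12.00 → every 12 rows.

Increase every 12th row.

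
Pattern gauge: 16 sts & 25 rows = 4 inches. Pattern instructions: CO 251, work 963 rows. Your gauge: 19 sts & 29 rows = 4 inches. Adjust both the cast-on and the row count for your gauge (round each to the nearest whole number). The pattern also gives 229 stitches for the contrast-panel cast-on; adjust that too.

Cast on 298 stitches; work 1117 rows; contrast-panel cast-on 272 stitches.

Stitches: 251 × 19/16 = 298.06 → 298.
Rows: 963 × 29/25 = 1117.08 → 1117.
contrast-panel cast-on: 229 × 19/16 = 271.94 → 272.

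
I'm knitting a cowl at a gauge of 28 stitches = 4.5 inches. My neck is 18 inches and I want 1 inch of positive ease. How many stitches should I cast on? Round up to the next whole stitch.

Cast on 119 stitches.

Finished = 18 + 1 = 19 in.
28 / 4.5 = 6.222 sts per inch.
19.00 × 6.222 = 118.22 sts.
→ 119 sts.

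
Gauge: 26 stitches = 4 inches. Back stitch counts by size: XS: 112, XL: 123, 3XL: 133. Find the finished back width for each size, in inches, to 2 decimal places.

26/4 = 6.5 sts per in.
XS: 112 / 6.5 = 17.231 → 17.23 in.
XL: 123 / 6.5 = 18.923 → 18.92 in.
3XL: 133 / 6.5 = 20.462 → 20.46 in.

XS 17.23 inches; XL 18.92 inches; 3XL 20.46 inches.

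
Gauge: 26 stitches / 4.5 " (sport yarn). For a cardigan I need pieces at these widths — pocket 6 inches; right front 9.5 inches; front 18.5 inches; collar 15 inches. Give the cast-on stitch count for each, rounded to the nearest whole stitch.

Rate = 26/4.5 = 5.778 sts per in.
pocket: 6 × 5.778 = 34.67 → 35.
right front: 9.5 × 5.778 = 54.89 → 55.
front: 18.5 × 5.778 = 106.89 → 107.
collar: 15 × 5.778 = 86.67 → 87.

pocket 35; right front 55; front 107; collar 87.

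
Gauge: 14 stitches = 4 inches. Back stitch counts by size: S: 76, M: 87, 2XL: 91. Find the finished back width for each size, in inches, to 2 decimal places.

14/4 = 3.5 sts per in.
S: 76 / 3.5 = 21.714 → 21.71 in.
M: 87 / 3.5 = 24.857 → 24.86 in.
2XL: 91 / 3.5 = 26.000 → 26.00 in.

S 21.71 inches; M 24.86 inches; 2XL 26.00 inches.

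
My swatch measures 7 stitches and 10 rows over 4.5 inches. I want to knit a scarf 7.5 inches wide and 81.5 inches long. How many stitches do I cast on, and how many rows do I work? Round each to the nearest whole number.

Stitch gauge = 7/4.5 = 1.556 sts/in; 7.5 × 1.556 = 11.67 → 12 sts.
Row gauge = 10/4.5 = 2.222 rows/in; 81.5 × 2.222 = 181.11 → 181 rows.

Cast on 12 stitches and work 181 rows.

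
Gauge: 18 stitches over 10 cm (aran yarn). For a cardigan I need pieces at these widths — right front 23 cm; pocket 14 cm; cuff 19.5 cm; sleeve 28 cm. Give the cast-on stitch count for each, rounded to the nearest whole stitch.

Rate = 18/10 = 1.8 sts per cm.
right front: 23 × 1.8 = 41.40 → 41.
pocket: 14 × 1.8 = 25.20 → 25.
cuff: 19.5 × 1.8 = 35.10 → 35.
sleeve: 28 × 1.8 = 50.40 → 50.

right front 41; pocket 25; cuff 35; sleeve 50.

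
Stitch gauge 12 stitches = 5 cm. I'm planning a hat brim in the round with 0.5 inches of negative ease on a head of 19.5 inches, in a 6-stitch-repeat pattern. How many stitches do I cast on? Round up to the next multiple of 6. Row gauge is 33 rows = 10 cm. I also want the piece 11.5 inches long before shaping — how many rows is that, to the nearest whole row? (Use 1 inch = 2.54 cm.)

Cast on 120 stitches; work 96 rows.

Finished = 19.5 − 0.5 = 19 inches.
19 inches × 2.54 = 48.26 cm.
12/5 = 2.4 sts per cm; 48.26 × 2.4 = 115.82 sts.
Next multiple of 6 → 120.
11.5 inches = 29.21 cm; × 3.3 = 96.39 → 96 rows.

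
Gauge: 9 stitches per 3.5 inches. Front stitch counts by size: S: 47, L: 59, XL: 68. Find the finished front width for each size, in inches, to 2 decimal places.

S 18.28 inches; L 22.94 inches; XL 26.44 inches.

9/3.5 = 2.571 sts per in.
S: 47 / 2.571 = 18.278 → 18.28 in.
L: 59 / 2.571 = 22.944 → 22.94 in.
XL: 68 / 2.571 = 26.444 → 26.44 in.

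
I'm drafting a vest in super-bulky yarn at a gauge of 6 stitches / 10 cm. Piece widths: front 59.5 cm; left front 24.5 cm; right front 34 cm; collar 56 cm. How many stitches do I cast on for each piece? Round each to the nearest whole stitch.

front 36; left front 15; right front 20; collar 34.

Rate = 6/10 = 0.6 sts per cm.
front: 59.5 × 0.6 = 35.70 → 36.
left front: 24.5 × 0.6 = 14.70 → 15.
right front: 34 × 0.6 = 20.40 → 20.
collar: 56 × 0.6 = 33.60 → 34.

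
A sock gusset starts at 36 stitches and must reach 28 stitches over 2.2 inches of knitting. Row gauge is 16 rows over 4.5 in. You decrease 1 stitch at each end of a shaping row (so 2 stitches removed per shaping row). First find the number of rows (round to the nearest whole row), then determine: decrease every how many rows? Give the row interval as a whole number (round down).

Decrease every 2nd row.

Rows = 2.2 × 3.556 = 7.8 → 8 rows.
Stitches to remove: 8 → 4 shaping rows (at 2 st each).
8 / 4 = 2.00 → every 2 rows.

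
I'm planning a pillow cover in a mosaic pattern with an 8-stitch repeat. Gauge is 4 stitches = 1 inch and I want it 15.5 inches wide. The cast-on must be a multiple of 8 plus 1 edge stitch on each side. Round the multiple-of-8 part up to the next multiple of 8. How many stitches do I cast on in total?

66 stitches.

4 / 1 = 4 sts per inch.
15.5 × 4 = 62.00 sts.
Less 2 edge sts → 60.00 for the repeat.
Next multiple of 8: 64.
Add back 2 edge sts → 66.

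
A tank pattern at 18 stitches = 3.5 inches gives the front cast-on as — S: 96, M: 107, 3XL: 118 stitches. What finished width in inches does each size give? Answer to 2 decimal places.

18/3.5 = 5.143 sts per in.
S: 96 / 5.143 = 18.667 → 18.67 in.
M: 107 / 5.143 = 20.806 → 20.81 in.
3XL: 118 / 5.143 = 22.944 → 22.94 in.

S 18.67 inches; M 20.81 inches; 3XL 22.94 inches.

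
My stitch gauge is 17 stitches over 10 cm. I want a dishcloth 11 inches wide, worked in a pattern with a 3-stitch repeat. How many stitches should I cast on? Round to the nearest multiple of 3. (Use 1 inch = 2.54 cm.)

11 in = 11 × 2.54 = 27.94 cm.
17 / 10 = 1.7 sts/cm.
27.94 × 1.7 = 47.50 sts.
→ 48.

Cast on 48 stitches.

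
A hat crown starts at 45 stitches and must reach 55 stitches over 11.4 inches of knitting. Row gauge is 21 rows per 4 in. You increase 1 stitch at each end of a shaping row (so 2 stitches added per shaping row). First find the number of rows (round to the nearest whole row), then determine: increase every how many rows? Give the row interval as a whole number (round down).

Increase every 12th row.

Rows = 11.4 × 5.25 = 59.9 → 60 rows.
Stitches to add: 10 → 5 shaping rows (at 2 st each).
60 / 5 = 12.00 → every 12 rows.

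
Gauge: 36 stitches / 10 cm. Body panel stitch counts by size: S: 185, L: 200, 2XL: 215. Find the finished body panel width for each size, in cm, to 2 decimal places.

36/10 = 3.6 sts per cm.
S: 185 / 3.6 = 51.389 → 51.39 cm.
L: 200 / 3.6 = 55.556 → 55.56 cm.
2XL: 215 / 3.6 = 59.722 → 59.72 cm.

S 51.39 cm; L 55.56 cm; 2XL 59.72 cm.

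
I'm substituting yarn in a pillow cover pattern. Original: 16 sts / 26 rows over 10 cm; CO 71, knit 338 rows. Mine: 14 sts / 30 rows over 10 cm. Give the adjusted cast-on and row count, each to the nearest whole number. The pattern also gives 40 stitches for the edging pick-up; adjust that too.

Stitches: 71 × 14/16 = 62.12 → 62.
Rows: 338 × 30/26 = 390.00 → 390.
edging pick-up: 40 × 14/16 = 35.00 → 35.

Cast on 62 stitches; work 390 rows; edging pick-up 35 stitches.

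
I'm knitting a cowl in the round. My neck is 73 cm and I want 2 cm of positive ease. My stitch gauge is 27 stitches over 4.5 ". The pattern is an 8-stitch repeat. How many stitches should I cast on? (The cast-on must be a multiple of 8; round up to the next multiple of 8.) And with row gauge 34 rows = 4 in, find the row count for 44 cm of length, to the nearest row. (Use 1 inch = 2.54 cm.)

Cast on 184 stitches; work 147 rows.

Finished = 73 + 2 = 75 cm.
75 cm × 1/2.54 = 29.53 inches.
27/4.5 = 6 sts per in; 29.53 × 6 = 177.17 sts.
Next multiple of 8 → 184.
44 cm = 17.32 inches; × 8.5 = 147.24 → 147 rows.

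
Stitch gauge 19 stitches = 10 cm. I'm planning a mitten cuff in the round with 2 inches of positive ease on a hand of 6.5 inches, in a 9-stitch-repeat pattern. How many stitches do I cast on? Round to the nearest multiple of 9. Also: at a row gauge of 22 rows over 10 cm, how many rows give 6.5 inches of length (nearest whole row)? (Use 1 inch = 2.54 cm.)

Finished = 6.5 + 2 = 8.5 inches.
8.5 inches × 2.54 = 21.59 cm.
19/10 = 1.9 sts per cm; 21.59 × 1.9 = 41.02 sts.
Nearest multiple of 9 → 45.
6.5 inches = 16.51 cm; × 2.2 = 36.32 → 36 rows.

Cast on 45 stitches; work 36 rows.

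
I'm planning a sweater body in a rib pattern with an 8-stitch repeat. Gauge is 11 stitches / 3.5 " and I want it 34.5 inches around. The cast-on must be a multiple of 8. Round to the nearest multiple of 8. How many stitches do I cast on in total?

112 stitches.

11 / 3.5 = 3.143 sts per inch.
34.5 × 3.143 = 108.43 sts.
Nearest multiple of 8: 112.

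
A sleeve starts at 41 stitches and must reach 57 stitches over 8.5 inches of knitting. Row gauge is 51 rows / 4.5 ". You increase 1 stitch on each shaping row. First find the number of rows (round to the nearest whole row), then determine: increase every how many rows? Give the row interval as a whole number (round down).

Rows = 8.5 × 11.333 = 96.3 → 96 rows.
Stitches to add: 16 → 16 shaping rows (at 1 st each).
96 / 16 = 6.00 → every 6 rows.

Increase every 6th row.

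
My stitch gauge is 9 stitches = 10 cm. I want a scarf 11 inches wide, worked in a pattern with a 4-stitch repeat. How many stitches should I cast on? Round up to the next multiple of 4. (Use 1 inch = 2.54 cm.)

28 stitches.

11 in = 11 × 2.54 = 27.94 cm.
9 / 10 = 0.9 sts/cm.
27.94 × 0.9 = 25.15 sts.
→ 28.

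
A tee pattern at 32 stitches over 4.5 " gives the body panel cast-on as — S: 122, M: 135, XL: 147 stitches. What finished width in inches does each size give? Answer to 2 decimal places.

S 17.16 inches; M 18.98 inches; XL 20.67 inches.

32/4.5 = 7.111 sts per in.
S: 122 / 7.111 = 17.156 → 17.16 in.
M: 135 / 7.111 = 18.984 → 18.98 in.
XL: 147 / 7.111 = 20.672 → 20.67 in.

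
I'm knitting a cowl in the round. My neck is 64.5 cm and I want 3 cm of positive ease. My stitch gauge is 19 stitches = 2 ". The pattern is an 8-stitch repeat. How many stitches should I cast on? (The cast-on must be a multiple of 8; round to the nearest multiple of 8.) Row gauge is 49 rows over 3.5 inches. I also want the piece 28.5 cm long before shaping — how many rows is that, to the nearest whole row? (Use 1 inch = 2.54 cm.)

Finished = 64.5 + 3 = 67.5 cm.
67.5 cm × 1/2.54 = 26.57 inches.
19/2 = 9.5 sts per in; 26.57 × 9.5 = 252.46 sts.
Nearest multiple of 8 → 256.
28.5 cm = 11.22 inches; × 14 = 157.09 → 157 rows.

Cast on 256 stitches; work 157 rows.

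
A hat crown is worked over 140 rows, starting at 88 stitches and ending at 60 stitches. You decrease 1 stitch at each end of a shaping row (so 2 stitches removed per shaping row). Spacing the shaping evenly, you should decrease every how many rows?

Decrease every 10th row.

Stitches to remove: |60 − 88| = 28.
Shaping rows needed: 28 / 2 = 14.
140 rows / 14 = every 10 rows.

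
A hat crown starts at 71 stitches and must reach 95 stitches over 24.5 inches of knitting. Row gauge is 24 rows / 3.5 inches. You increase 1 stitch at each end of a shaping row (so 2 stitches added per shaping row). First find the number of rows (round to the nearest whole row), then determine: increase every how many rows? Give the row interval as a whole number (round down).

Increase every 14th row.

Rows = 24.5 × 6.857 = 168.0 → 168 rows.
Stitches to add: 24 → 12 shaping rows (at 2 st each).
168 / 12 = 14.00 → every 14 rows.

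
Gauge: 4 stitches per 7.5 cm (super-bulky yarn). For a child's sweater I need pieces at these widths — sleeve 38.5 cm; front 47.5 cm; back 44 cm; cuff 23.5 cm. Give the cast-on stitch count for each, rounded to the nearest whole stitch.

sleeve 21; front 25; back 23; cuff 13.

Rate = 4/7.5 = 0.533 sts per cm.
sleeve: 38.5 × 0.533 = 20.53 → 21.
front: 47.5 × 0.533 = 25.33 → 25.
back: 44 × 0.533 = 23.47 → 23.
cuff: 23.5 × 0.533 = 12.53 → 13.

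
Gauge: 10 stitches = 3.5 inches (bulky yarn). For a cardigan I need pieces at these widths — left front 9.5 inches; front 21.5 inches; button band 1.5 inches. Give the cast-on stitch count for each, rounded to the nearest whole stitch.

left front 27; front 61; button band 4.

Rate = 10/3.5 = 2.857 sts per in.
left front: 9.5 × 2.857 = 27.14 → 27.
front: 21.5 × 2.857 = 61.43 → 61.
button band: 1.5 × 2.857 = 4.29 → 4.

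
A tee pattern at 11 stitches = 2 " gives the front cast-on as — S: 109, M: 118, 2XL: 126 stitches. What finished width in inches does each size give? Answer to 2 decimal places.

11/2 = 5.5 sts per in.
S: 109 / 5.5 = 19.818 → 19.82 in.
M: 118 / 5.5 = 21.455 → 21.45 in.
2XL: 126 / 5.5 = 22.909 → 22.91 in.

S 19.82 inches; M 21.45 inches; 2XL 22.91 inches.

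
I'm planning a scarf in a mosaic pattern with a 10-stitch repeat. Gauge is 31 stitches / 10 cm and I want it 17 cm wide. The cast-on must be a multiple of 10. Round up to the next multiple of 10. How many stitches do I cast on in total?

31 / 10 = 3.1 sts per cm.
17 × 3.1 = 52.70 sts.
Next multiple of 10: 60.

60 stitches.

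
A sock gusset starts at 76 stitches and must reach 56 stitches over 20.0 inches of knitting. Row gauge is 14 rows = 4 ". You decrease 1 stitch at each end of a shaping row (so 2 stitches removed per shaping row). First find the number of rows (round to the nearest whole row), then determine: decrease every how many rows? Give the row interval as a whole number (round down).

Decrease every 7th row.

Rows = 20.0 × 3.5 = 70.0 → 70 rows.
Stitches to remove: 20 → 10 shaping rows (at 2 st each).
70 / 10 = 7.00 → every 7 rows.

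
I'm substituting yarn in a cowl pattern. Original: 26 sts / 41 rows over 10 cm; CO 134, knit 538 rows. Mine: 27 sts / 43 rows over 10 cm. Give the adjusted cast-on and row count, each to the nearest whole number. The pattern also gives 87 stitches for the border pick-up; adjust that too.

Cast on 139 stitches; work 564 rows; border pick-up 90 stitches.

Stitches: 134 × 27/26 = 139.15 → 139.
Rows: 538 × 43/41 = 564.24 → 564.
border pick-up: 87 × 27/26 = 90.35 → 90.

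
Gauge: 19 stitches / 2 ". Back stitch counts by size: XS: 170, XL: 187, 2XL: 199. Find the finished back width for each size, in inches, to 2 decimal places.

XS 17.89 inches; XL 19.68 inches; 2XL 20.95 inches.

19/2 = 9.5 sts per in.
XS: 170 / 9.5 = 17.895 → 17.89 in.
XL: 187 / 9.5 = 19.684 → 19.68 in.
2XL: 199 / 9.5 = 20.947 → 20.95 in.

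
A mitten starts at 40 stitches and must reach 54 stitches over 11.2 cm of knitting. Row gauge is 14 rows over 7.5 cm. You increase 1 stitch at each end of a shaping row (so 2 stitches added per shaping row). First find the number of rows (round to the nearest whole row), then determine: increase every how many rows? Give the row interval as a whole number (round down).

Increase every 3rd row.

Rows = 11.2 × 1.867 = 20.9 → 21 rows.
Stitches to add: 14 → 7 shaping rows (at 2 st each).
21 / 7 = 3.00 → every 3 rows.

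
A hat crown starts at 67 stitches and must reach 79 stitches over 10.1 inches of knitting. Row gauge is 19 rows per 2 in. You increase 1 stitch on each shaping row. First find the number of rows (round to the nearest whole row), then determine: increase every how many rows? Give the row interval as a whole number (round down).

Increase every 8th row.

Rows = 10.1 × 9.5 = 96.0 → 96 rows.
Stitches to add: 12 → 12 shaping rows (at 1 st each).
96 / 12 = 8.00 → every 8 rows.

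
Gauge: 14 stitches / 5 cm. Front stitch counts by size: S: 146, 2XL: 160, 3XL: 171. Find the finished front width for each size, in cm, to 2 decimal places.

14/5 = 2.8 sts per cm.
S: 146 / 2.8 = 52.143 → 52.14 cm.
2XL: 160 / 2.8 = 57.143 → 57.14 cm.
3XL: 171 / 2.8 = 61.071 → 61.07 cm.

S 52.14 cm; 2XL 57.14 cm; 3XL 61.07 cm.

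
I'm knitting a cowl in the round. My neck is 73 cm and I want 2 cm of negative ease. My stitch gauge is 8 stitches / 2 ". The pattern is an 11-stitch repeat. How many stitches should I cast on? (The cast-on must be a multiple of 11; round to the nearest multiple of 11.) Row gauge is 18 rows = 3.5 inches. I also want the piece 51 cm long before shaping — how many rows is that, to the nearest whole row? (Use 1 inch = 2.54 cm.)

Cast on 110 stitches; work 103 rows.

Finished = 73 − 2 = 71 cm.
71 cm × 1/2.54 = 27.95 inches.
8/2 = 4 sts per in; 27.95 × 4 = 111.81 sts.
Nearest multiple of 11 → 110.
51 cm = 20.08 inches; × 5.143 = 103.26 → 103 rows.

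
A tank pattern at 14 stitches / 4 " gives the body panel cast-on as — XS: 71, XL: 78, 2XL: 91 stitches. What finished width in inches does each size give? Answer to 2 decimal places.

14/4 = 3.5 sts per in.
XS: 71 / 3.5 = 20.286 → 20.29 in.
XL: 78 / 3.5 = 22.286 → 22.29 in.
2XL: 91 / 3.5 = 26.000 → 26.00 in.

XS 20.29 inches; XL 22.29 inches; 2XL 26.00 inches.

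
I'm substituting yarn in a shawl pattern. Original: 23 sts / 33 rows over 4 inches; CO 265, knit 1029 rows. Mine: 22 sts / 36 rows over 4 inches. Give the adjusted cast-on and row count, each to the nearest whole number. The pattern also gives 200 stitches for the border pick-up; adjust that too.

Cast on 253 stitches; work 1123 rows; border pick-up 191 stitches.

Stitches: 265 × 22/23 = 253.48 → 253.
Rows: 1029 × 36/33 = 1122.55 → 1123.
border pick-up: 200 × 22/23 = 191.30 → 191.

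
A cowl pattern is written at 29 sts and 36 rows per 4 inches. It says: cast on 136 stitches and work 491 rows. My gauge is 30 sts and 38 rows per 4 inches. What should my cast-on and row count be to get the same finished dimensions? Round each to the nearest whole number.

Stitches: 136 × 30/29 = 140.69 → 141.
Rows: 491 × 38/36 = 518.28 → 518.

Cast on 141 stitches; work 518 rows.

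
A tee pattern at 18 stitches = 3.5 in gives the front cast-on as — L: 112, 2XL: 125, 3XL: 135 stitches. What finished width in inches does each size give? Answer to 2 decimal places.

18/3.5 = 5.143 sts per in.
L: 112 / 5.143 = 21.778 → 21.78 in.
2XL: 125 / 5.143 = 24.306 → 24.31 in.
3XL: 135 / 5.143 = 26.250 → 26.25 in.

L 21.78 inches; 2XL 24.31 inches; 3XL 26.25 inches.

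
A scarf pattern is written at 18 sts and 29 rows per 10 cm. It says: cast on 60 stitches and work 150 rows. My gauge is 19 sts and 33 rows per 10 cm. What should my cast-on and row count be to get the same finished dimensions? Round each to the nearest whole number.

Stitches: 60 × 19/18 = 63.33 → 63.
Rows: 150 × 33/29 = 170.69 → 171.

Cast on 63 stitches; work 171 rows.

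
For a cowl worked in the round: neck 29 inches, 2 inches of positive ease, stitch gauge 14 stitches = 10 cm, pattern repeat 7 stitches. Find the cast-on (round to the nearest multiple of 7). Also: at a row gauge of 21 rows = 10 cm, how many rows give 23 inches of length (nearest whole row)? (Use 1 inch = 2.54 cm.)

Finished = 29 + 2 = 31 inches.
31 inches × 2.54 = 78.74 cm.
14/10 = 1.4 sts per cm; 78.74 × 1.4 = 110.24 sts.
Nearest multiple of 7 → 112.
23 inches = 58.42 cm; × 2.1 = 122.68 → 123 rows.

Cast on 112 stitches; work 123 rows.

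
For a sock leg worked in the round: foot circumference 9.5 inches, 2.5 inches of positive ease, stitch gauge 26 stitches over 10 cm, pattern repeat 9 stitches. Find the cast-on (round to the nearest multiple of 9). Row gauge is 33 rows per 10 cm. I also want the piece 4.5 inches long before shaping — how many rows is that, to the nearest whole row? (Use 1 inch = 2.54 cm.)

Finished = 9.5 + 2.5 = 12 inches.
12 inches × 2.54 = 30.48 cm.
26/10 = 2.6 sts per cm; 30.48 × 2.6 = 79.25 sts.
Nearest multiple of 9 → 81.
4.5 inches = 11.43 cm; × 3.3 = 37.72 → 38 rows.

Cast on 81 stitches; work 38 rows.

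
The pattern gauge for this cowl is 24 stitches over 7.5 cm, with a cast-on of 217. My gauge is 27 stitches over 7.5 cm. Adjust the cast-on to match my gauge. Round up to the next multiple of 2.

Scale factor = 27 / 24 = 1.125.
217 × 27 / 24 = 244.12 sts.
→ 246 sts.

246 stitches.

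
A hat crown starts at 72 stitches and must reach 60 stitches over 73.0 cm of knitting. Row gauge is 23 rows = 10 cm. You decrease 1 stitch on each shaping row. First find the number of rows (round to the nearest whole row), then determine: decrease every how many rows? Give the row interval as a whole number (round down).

Rows = 73.0 × 2.3 = 167.9 → 168 rows.
Stitches to remove: 12 → 12 shaping rows (at 1 st each).
168 / 12 = 14.00 → every 14 rows.

Decrease every 14th row.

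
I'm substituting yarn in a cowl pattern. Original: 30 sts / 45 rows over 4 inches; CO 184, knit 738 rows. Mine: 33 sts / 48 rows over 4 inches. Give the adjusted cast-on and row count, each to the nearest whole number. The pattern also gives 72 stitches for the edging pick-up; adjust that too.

Stitches: 184 × 33/30 = 202.40 → 202.
Rows: 738 × 48/45 = 787.20 → 787.
edging pick-up: 72 × 33/30 = 79.20 → 79.

Cast on 202 stitches; work 787 rows; edging pick-up 79 stitches.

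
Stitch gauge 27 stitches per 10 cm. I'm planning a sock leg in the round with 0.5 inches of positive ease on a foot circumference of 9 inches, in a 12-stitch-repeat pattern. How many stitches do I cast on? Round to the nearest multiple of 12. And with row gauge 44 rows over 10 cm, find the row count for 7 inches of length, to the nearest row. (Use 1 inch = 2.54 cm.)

Cast on 60 stitches; work 78 rows.

Finished = 9 + 0.5 = 9.5 inches.
9.5 inches × 2.54 = 24.13 cm.
27/10 = 2.7 sts per cm; 24.13 × 2.7 = 65.15 sts.
Nearest multiple of 12 → 60.
7 inches = 17.78 cm; × 4.4 = 78.23 → 78 rows.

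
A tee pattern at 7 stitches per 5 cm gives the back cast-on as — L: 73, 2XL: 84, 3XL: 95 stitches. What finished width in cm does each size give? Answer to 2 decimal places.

7/5 = 1.4 sts per cm.
L: 73 / 1.4 = 52.143 → 52.14 cm.
2XL: 84 / 1.4 = 60.000 → 60.00 cm.
3XL: 95 / 1.4 = 67.857 → 67.86 cm.

L 52.14 cm; 2XL 60.00 cm; 3XL 67.86 cm.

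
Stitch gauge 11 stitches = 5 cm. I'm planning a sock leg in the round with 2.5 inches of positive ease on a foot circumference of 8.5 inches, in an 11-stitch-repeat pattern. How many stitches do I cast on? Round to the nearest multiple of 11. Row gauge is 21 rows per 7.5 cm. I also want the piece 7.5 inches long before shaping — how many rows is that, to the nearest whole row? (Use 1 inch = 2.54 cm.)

Cast on 66 stitches; work 53 rows.

Finished = 8.5 + 2.5 = 11 inches.
11 inches × 2.54 = 27.94 cm.
11/5 = 2.2 sts per cm; 27.94 × 2.2 = 61.47 sts.
Nearest multiple of 11 → 66.
7.5 inches = 19.05 cm; × 2.8 = 53.34 → 53 rows.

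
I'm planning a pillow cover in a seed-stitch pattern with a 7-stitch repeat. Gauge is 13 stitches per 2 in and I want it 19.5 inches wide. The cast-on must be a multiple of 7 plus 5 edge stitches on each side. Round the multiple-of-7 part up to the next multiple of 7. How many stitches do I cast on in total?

13 / 2 = 6.5 sts per inch.
19.5 × 6.5 = 126.75 sts.
Less 10 edge sts → 116.75 for the repeat.
Next multiple of 7: 119.
Add back 10 edge sts → 129.

129 stitches.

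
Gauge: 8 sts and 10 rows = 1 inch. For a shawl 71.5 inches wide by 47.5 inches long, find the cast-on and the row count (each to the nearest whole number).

Stitch gauge = 8/1 = 8 sts/in; 71.5 × 8 = 572.00 → 572 sts.
Row gauge = 10/1 = 10 rows/in; 47.5 × 10 = 475.00 → 475 rows.

Cast on 572 stitches and work 475 rows.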